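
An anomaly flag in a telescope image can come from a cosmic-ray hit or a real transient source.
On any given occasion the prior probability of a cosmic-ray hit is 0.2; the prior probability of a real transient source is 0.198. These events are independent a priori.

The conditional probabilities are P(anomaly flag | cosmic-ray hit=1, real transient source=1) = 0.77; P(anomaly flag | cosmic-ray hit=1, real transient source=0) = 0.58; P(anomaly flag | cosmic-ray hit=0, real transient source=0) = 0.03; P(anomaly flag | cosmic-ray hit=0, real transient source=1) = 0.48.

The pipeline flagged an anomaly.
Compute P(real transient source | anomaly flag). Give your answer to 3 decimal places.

Sum P(anomaly flag|·) weighted by the priors over the 4 (cosmic-ray hit, real transient source) configurations:
  P(anomaly flag) = 0.03×0.8×0.802 + 0.48×0.8×0.198 + 0.58×0.2×0.802 + 0.77×0.2×0.198
        = 0.019248 + 0.076032 + 0.093032 + 0.030492 = 0.218804
The terms with real transient source present sum to 0.106524, so
  P(real transient source | anomaly flag) = 0.106524 / 0.218804 ≈ 0.487

P(real transient source | anomaly flag) ≈ 0.487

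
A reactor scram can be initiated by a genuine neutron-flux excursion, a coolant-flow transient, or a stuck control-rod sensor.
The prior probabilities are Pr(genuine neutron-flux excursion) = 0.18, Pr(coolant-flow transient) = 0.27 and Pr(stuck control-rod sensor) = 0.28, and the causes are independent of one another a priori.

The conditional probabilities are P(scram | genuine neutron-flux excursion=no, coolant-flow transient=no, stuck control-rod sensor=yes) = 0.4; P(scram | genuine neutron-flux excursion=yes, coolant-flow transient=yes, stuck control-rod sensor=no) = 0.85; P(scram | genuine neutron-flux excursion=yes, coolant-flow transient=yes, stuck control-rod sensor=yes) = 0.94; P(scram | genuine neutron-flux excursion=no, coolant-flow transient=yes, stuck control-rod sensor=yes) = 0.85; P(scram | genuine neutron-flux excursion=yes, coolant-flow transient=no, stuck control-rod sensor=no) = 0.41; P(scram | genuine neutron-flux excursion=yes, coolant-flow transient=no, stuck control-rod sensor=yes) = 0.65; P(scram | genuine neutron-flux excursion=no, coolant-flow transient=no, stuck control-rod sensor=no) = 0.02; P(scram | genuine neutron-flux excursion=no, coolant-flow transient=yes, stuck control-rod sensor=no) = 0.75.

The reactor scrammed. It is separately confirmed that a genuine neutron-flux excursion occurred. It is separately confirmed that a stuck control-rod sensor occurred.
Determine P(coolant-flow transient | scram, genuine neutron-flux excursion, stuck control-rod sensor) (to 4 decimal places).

Weight on coolant-flow transient=true, given the evidence: 0.94·0.27 = 0.253800
Normalizer over all consistent configurations: 0.65·0.73 + 0.94·0.27 = 0.728300
Posterior = 0.253800 / 0.728300 ≈ 0.3485

P(coolant-flow transient | scram, genuine neutron-flux excursion, stuck control-rod sensor) ≈ 0.3485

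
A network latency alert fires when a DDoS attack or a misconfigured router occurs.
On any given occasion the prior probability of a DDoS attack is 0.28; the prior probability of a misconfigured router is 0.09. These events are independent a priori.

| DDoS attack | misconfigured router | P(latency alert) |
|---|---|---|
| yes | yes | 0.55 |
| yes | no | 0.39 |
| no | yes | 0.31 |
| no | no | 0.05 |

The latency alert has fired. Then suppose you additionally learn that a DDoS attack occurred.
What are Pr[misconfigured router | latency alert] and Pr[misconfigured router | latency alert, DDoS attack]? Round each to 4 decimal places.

P(latency alert) = 0.05*0.72*0.91 + 0.31*0.72*0.09 + 0.39*0.28*0.91 + 0.55*0.28*0.09 = 0.032760 + 0.020088 + 0.099372 + 0.013860 = 0.166080
The misconfigured router-present share is 0.020088 + 0.013860 = 0.033948.
P(misconfigured router | latency alert) = 0.033948 / 0.166080 ≈ 0.2044

Now also conditioning on DDoS attack=true:
Sum P(latency alert|·) weighted by the priors over both values of misconfigured router:
  P(latency alert | DDoS attack) = 0.39×0.91 + 0.55×0.09
        = 0.354900 + 0.049500 = 0.404400
Configurations with misconfigured router contribute 0.049500, so
  P(misconfigured router | latency alert, DDoS attack) = 0.049500 / 0.404400 ≈ 0.1224
The drop from 0.2044 to 0.1224 is the explaining-away (discounting) effect.

Pr[misconfigured router | latency alert] ≈ 0.2044; Pr[misconfigured router | latency alert, DDoS attack] ≈ 0.1224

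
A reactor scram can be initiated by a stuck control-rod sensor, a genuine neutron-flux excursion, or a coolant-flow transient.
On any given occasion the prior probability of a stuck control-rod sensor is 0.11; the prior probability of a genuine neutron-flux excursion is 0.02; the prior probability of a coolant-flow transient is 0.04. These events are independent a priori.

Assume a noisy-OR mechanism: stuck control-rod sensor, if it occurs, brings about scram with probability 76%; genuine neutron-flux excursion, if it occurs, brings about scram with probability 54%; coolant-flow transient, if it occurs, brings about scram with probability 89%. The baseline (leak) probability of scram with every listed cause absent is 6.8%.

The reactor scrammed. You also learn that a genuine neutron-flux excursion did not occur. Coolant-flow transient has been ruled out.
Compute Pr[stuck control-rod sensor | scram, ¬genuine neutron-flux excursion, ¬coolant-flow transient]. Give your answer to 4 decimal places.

Under noisy-OR, P(scram | causes) = 1 − (1−0.068)·∏(1−qᵢ) over the active causes.
Enumerate both values of stuck control-rod sensor and weight by the priors:
  P(scram | ¬genuine neutron-flux excursion, ¬coolant-flow transient) = 0.068×0.89 + 0.77632×0.11
        = 0.060520 + 0.085395 = 0.145915
Configurations with stuck control-rod sensor contribute 0.085395, so
  P(stuck control-rod sensor | scram, ¬genuine neutron-flux excursion, ¬coolant-flow transient) = 0.085395 / 0.145915 ≈ 0.5852

Pr[stuck control-rod sensor | scram, ¬genuine neutron-flux excursion, ¬coolant-flow transient] ≈ 0.5852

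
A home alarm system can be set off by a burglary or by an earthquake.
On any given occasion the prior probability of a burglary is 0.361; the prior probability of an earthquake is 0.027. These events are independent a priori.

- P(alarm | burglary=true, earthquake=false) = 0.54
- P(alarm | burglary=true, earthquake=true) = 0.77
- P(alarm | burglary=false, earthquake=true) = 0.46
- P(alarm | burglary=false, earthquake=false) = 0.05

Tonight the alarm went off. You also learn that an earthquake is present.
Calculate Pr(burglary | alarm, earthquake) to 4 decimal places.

Pr(burglary | alarm, earthquake) ≈ 0.4860

P(alarm | earthquake) = 0.46·0.639 + 0.77·0.361 = 0.293940 + 0.277970 = 0.571910
Of this, 0.277970 comes from 0.77·0.361 (the burglary=true cases).
P(burglary | alarm, earthquake) = 0.277970 / 0.571910 ≈ 0.4860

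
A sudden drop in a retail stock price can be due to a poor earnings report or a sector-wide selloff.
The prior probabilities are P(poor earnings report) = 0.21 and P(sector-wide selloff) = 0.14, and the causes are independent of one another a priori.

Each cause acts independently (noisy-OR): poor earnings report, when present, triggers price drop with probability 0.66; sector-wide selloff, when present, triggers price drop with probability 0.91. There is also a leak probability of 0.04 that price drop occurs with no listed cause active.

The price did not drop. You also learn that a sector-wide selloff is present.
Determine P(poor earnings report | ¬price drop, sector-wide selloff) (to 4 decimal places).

P(poor earnings report | ¬price drop, sector-wide selloff) ≈ 0.0829

Under noisy-OR, P(price drop | causes) = 1 − (1−0.04)·∏(1−qᵢ) over the active causes.
P(¬price drop | sector-wide selloff) = 0.0864*0.79 + 0.029376*0.21 = 0.068256 + 0.006169 = 0.074425
Restricting to configurations with poor earnings report present: 0.029376*0.21 = 0.006169.
So P(poor earnings report | ¬price drop, sector-wide selloff) = 0.006169/0.074425 ≈ 0.0829.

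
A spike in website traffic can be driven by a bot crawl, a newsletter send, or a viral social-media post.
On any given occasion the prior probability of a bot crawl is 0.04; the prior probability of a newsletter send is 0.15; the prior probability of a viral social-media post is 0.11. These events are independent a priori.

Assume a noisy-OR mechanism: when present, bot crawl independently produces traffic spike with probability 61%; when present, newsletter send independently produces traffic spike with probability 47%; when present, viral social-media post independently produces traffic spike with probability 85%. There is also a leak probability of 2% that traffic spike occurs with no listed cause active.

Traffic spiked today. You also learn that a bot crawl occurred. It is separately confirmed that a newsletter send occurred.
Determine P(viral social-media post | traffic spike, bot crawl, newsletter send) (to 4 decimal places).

Under noisy-OR, P(traffic spike | causes) = 1 − (1−0.02)·∏(1−qᵢ) over the active causes.
Sum P(traffic spike|·) weighted by the priors over both values of viral social-media post:
  P(traffic spike | bot crawl, newsletter send) = 0.797434*0.89 + 0.969615*0.11
        = 0.709716 + 0.106658 = 0.816374
Keeping only the viral social-media post-present terms gives 0.106658, so
  P(viral social-media post | traffic spike, bot crawl, newsletter send) = 0.106658 / 0.816374 ≈ 0.1306

P(viral social-media post | traffic spike, bot crawl, newsletter send) ≈ 0.1306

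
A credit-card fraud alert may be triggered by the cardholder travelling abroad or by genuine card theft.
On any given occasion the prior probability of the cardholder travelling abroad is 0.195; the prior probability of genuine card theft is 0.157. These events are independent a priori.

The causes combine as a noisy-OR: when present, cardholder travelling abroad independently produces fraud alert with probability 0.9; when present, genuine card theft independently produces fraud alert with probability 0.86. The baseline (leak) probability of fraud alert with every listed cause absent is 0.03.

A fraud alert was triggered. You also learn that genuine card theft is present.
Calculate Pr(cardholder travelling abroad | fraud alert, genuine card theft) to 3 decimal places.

Under noisy-OR, P(fraud alert | causes) = 1 − (1−0.03)·∏(1−qᵢ) over the active causes.
By total probability over both values of cardholder travelling abroad:
  P(fraud alert | genuine card theft) = 0.8642·0.805 + 0.98642·0.195
        = 0.695681 + 0.192352 = 0.888033
The terms with cardholder travelling abroad present sum to 0.192352, so
  P(cardholder travelling abroad | fraud alert, genuine card theft) = 0.192352 / 0.888033 ≈ 0.217

Pr(cardholder travelling abroad | fraud alert, genuine card theft) ≈ 0.217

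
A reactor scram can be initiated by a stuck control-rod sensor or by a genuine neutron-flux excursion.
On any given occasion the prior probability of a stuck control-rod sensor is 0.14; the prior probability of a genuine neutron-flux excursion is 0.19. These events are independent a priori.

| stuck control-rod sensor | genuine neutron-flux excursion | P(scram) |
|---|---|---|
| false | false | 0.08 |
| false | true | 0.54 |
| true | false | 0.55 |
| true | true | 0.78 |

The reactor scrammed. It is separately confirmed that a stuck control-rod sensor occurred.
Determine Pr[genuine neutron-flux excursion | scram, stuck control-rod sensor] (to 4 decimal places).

P(scram | stuck control-rod sensor) = 0.55·0.81 + 0.78·0.19 = 0.445500 + 0.148200 = 0.593700
Of this, 0.148200 comes from 0.78·0.19 (the genuine neutron-flux excursion=true cases).
So P(genuine neutron-flux excursion | scram, stuck control-rod sensor) = 0.148200/0.593700 ≈ 0.2496.

Pr[genuine neutron-flux excursion | scram, stuck control-rod sensor] ≈ 0.2496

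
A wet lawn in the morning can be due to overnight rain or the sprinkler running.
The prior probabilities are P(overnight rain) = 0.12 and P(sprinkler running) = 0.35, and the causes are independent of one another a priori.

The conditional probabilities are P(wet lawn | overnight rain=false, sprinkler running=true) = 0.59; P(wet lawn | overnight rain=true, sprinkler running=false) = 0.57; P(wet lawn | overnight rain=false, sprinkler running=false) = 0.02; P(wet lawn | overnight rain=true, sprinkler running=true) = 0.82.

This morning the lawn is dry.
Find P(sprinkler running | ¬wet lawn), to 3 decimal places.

P(¬wet lawn) = 0.98×0.88×0.65 + 0.41×0.88×0.35 + 0.43×0.12×0.65 + 0.18×0.12×0.35 = 0.560560 + 0.126280 + 0.033540 + 0.007560 = 0.727940
Of this, 0.133840 comes from 0.126280 + 0.007560 (the sprinkler running=true cases).
Hence the posterior is 0.133840/0.727940 ≈ 0.184.

P(sprinkler running | ¬wet lawn) ≈ 0.184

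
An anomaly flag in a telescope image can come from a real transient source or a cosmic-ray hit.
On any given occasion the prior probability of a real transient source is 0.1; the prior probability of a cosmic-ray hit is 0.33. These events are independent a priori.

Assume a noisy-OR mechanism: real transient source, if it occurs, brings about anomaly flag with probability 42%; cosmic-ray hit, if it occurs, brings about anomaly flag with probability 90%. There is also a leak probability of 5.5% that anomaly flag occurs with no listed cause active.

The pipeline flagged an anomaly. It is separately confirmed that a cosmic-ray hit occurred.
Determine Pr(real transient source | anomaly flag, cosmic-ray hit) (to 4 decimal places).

Pr(real transient source | anomaly flag, cosmic-ray hit) ≈ 0.1039

Under noisy-OR, P(anomaly flag | causes) = 1 − (1−0.055)·∏(1−qᵢ) over the active causes.
Numerator (weight on configurations with real transient source): 0.94519·0.1 = 0.094519
Normalizer over all consistent configurations: 0.9055·0.9 + 0.94519·0.1 = 0.909469
P(real transient source | anomaly flag, cosmic-ray hit) = 0.094519/0.909469 ≈ 0.1039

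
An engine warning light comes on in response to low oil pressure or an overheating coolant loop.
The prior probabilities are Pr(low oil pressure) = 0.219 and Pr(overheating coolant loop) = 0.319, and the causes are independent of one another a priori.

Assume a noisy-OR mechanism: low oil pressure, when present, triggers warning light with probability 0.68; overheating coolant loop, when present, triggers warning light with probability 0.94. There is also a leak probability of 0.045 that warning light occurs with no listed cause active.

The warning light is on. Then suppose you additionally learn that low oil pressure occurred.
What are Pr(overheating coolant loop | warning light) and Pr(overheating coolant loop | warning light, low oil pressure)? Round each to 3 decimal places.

Under noisy-OR, P(warning light | causes) = 1 − (1−0.045)·∏(1−qᵢ) over the active causes.
P(warning light) = 0.045×0.781×0.681 + 0.9427×0.781×0.319 + 0.6944×0.219×0.681 + 0.981664×0.219×0.319 = 0.023934 + 0.234863 + 0.103562 + 0.068580 = 0.430939
The overheating coolant loop-present share is 0.234863 + 0.068580 = 0.303443.
P(overheating coolant loop | warning light) = 0.303443 / 0.430939 ≈ 0.704

Now condition on the additional information:
Numerator (weight on configurations with overheating coolant loop): 0.981664×0.319 = 0.313151
Normalizer over all consistent configurations: 0.6944×0.681 + 0.981664×0.319 = 0.786037
P(overheating coolant loop | warning light, low oil pressure) = 0.313151/0.786037 ≈ 0.398

Pr(overheating coolant loop | warning light) ≈ 0.704; Pr(overheating coolant loop | warning light, low oil pressure) ≈ 0.398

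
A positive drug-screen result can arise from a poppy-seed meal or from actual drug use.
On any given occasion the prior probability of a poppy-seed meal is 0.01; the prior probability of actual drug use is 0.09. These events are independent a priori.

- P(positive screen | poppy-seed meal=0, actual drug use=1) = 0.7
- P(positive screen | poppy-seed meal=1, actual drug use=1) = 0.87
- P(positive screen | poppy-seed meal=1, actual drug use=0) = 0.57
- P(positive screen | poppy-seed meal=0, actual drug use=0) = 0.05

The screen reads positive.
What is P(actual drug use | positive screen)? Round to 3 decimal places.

P(positive screen) = 0.05×0.99×0.91 + 0.7×0.99×0.09 + 0.57×0.01×0.91 + 0.87×0.01×0.09 = 0.045045 + 0.062370 + 0.005187 + 0.000783 = 0.113385
Of this, 0.063153 comes from 0.062370 + 0.000783 (the actual drug use=true cases).
So P(actual drug use | positive screen) = 0.063153/0.113385 ≈ 0.557.

P(actual drug use | positive screen) ≈ 0.557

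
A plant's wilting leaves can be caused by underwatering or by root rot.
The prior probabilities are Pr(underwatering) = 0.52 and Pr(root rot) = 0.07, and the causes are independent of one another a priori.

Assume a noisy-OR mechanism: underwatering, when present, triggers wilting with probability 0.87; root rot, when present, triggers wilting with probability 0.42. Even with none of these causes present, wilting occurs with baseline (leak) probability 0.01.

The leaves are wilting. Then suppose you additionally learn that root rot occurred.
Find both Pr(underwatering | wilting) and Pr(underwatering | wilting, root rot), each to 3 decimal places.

Under noisy-OR, P(wilting | causes) = 1 − (1−0.01)·∏(1−qᵢ) over the active causes.
By total probability over the 4 (underwatering, root rot) configurations:
  P(wilting) = 0.01·0.48·0.93 + 0.4258·0.48·0.07 + 0.8713·0.52·0.93 + 0.925354·0.52·0.07
        = 0.004464 + 0.014307 + 0.421361 + 0.033683 = 0.473815
The terms with underwatering present sum to 0.455044, so
  P(underwatering | wilting) = 0.455044 / 0.473815 ≈ 0.960

With the extra evidence:
By total probability over both values of underwatering:
  P(wilting | root rot) = 0.4258*0.48 + 0.925354*0.52
        = 0.204384 + 0.481184 = 0.685568
The terms with underwatering present sum to 0.481184, so
  P(underwatering | wilting, root rot) = 0.481184 / 0.685568 ≈ 0.702

Pr(underwatering | wilting) ≈ 0.960; Pr(underwatering | wilting, root rot) ≈ 0.702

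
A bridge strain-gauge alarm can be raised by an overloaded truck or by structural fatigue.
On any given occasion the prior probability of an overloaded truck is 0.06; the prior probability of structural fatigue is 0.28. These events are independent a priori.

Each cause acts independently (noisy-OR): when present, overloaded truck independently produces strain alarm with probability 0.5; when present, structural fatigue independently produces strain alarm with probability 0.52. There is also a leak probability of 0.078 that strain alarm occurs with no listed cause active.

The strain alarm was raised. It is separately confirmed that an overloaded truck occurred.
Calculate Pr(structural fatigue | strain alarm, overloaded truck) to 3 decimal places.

Pr(structural fatigue | strain alarm, overloaded truck) ≈ 0.360

Under noisy-OR, P(strain alarm | causes) = 1 − (1−0.078)·∏(1−qᵢ) over the active causes.
Weight on structural fatigue=true, given the evidence: 0.77872*0.28 = 0.218042
The normalizing constant is 0.539*0.72 + 0.77872*0.28 = 0.606122
P(structural fatigue | strain alarm, overloaded truck) = 0.218042/0.606122 ≈ 0.360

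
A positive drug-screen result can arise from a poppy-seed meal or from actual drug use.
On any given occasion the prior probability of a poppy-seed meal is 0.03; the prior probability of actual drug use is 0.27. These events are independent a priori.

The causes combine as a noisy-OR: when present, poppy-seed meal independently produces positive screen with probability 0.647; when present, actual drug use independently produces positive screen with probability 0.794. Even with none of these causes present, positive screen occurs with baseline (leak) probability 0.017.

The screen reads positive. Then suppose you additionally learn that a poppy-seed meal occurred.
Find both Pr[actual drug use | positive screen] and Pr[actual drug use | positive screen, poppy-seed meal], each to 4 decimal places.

Under noisy-OR, P(positive screen | causes) = 1 − (1−0.017)·∏(1−qᵢ) over the active causes.
P(positive screen) = 0.017×0.97×0.73 + 0.797502×0.97×0.27 + 0.653001×0.03×0.73 + 0.928518×0.03×0.27 = 0.012038 + 0.208866 + 0.014301 + 0.007521 = 0.242726
Restricting to configurations with actual drug use present: 0.208866 + 0.007521 = 0.216387.
Hence the posterior is 0.216387/0.242726 ≈ 0.8915.

Now condition on the additional information:
P(positive screen | poppy-seed meal) = 0.653001*0.73 + 0.928518*0.27 = 0.476691 + 0.250700 = 0.727391
Of this, 0.250700 comes from 0.928518*0.27 (the actual drug use=true cases).
P(actual drug use | positive screen, poppy-seed meal) = 0.250700 / 0.727391 ≈ 0.3447
This is intercausal reasoning (explaining away): once poppy-seed meal accounts for the positive screen, actual drug use becomes less likely.

Pr[actual drug use | positive screen] ≈ 0.8915; Pr[actual drug use | positive screen, poppy-seed meal] ≈ 0.3447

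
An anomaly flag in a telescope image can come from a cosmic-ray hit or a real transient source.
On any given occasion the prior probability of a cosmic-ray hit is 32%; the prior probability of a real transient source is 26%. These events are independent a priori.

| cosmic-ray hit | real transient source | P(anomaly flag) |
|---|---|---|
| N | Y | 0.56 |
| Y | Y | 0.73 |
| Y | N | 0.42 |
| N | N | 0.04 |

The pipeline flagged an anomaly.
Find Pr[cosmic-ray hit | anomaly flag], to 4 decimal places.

Pr[cosmic-ray hit | anomaly flag] ≈ 0.5735

Sum P(anomaly flag|·) weighted by the priors over the 4 (cosmic-ray hit, real transient source) configurations:
  P(anomaly flag) = 0.04*0.68*0.74 + 0.56*0.68*0.26 + 0.42*0.32*0.74 + 0.73*0.32*0.26
        = 0.020128 + 0.099008 + 0.099456 + 0.060736 = 0.279328
Configurations with cosmic-ray hit contribute 0.160192, so
  P(cosmic-ray hit | anomaly flag) = 0.160192 / 0.279328 ≈ 0.5735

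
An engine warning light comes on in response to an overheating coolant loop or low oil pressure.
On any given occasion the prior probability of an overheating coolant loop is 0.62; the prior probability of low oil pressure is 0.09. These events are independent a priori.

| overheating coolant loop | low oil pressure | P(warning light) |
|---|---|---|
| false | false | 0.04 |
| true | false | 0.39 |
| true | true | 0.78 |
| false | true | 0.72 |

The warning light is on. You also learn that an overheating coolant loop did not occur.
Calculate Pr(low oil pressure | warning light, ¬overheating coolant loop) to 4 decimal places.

Pr(low oil pressure | warning light, ¬overheating coolant loop) ≈ 0.6403

Sum P(warning light|·) weighted by the priors over both values of low oil pressure:
  P(warning light | ¬overheating coolant loop) = 0.04·0.91 + 0.72·0.09
        = 0.036400 + 0.064800 = 0.101200
Configurations with low oil pressure contribute 0.064800, so
  P(low oil pressure | warning light, ¬overheating coolant loop) = 0.064800 / 0.101200 ≈ 0.6403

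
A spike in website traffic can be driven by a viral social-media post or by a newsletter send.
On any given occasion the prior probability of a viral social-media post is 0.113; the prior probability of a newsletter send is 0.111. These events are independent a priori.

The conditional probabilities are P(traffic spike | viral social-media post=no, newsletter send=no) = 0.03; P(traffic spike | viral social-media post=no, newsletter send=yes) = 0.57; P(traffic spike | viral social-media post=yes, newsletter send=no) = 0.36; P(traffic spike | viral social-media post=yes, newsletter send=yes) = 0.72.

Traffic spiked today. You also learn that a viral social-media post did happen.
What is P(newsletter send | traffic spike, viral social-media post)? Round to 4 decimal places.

Sum P(traffic spike|·) weighted by the priors over both values of newsletter send:
  P(traffic spike | viral social-media post) = 0.36×0.889 + 0.72×0.111
        = 0.320040 + 0.079920 = 0.399960
Keeping only the newsletter send-present terms gives 0.079920, so
  P(newsletter send | traffic spike, viral social-media post) = 0.079920 / 0.399960 ≈ 0.1998

P(newsletter send | traffic spike, viral social-media post) ≈ 0.1998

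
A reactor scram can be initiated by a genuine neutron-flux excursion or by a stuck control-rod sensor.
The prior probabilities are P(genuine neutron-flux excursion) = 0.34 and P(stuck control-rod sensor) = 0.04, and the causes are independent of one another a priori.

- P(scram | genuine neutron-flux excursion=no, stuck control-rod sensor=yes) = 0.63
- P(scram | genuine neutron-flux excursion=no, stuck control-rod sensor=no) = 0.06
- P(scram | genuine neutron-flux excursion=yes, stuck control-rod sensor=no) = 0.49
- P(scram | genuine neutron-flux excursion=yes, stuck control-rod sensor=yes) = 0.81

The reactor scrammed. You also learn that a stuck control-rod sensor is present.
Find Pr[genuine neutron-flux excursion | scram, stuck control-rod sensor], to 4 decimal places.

Pr[genuine neutron-flux excursion | scram, stuck control-rod sensor] ≈ 0.3984

Weight on genuine neutron-flux excursion=true, given the evidence: 0.81×0.34 = 0.275400
The normalizing constant is 0.63×0.66 + 0.81×0.34 = 0.691200
P(genuine neutron-flux excursion | scram, stuck control-rod sensor) = 0.275400/0.691200 ≈ 0.3984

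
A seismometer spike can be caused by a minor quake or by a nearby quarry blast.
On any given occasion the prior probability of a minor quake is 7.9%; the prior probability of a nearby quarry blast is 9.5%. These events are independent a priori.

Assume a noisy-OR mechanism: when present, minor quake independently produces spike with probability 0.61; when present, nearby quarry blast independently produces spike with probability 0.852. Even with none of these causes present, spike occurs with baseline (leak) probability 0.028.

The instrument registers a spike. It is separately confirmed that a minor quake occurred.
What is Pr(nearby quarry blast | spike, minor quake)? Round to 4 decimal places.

Under noisy-OR, P(spike | causes) = 1 − (1−0.028)·∏(1−qᵢ) over the active causes.
Enumerate both values of nearby quarry blast and weight by the priors:
  P(spike | minor quake) = 0.62092·0.905 + 0.943896·0.095
        = 0.561933 + 0.089670 = 0.651603
Keeping only the nearby quarry blast-present terms gives 0.089670, so
  P(nearby quarry blast | spike, minor quake) = 0.089670 / 0.651603 ≈ 0.1376

Pr(nearby quarry blast | spike, minor quake) ≈ 0.1376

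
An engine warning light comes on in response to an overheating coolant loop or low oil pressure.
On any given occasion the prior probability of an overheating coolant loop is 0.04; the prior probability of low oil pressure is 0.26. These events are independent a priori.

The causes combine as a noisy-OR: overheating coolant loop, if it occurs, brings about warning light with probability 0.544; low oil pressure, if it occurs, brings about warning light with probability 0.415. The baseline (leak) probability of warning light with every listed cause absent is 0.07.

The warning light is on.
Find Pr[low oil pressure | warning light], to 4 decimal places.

Pr[low oil pressure | warning light] ≈ 0.6456

Under noisy-OR, P(warning light | causes) = 1 − (1−0.07)·∏(1−qᵢ) over the active causes.
For the numerator, keep only low oil pressure=true terms: 0.113805 + 0.007820 = 0.121625
Denominator P(warning light): 0.07*0.96*0.74 + 0.45595*0.96*0.26 + 0.57592*0.04*0.74 + 0.751913*0.04*0.26 = 0.188400
Posterior = 0.121625 / 0.188400 ≈ 0.6456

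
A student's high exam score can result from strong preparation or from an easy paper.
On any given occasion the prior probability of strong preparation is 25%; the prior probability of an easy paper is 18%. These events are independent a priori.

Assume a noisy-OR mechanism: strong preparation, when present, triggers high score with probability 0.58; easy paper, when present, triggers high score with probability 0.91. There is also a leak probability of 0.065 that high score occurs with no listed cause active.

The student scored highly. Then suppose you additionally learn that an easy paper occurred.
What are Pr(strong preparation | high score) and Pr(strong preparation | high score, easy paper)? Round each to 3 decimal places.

Pr(strong preparation | high score) ≈ 0.506; Pr(strong preparation | high score, easy paper) ≈ 0.260

Under noisy-OR, P(high score | causes) = 1 − (1−0.065)·∏(1−qᵢ) over the active causes.
Enumerate the 4 (strong preparation, easy paper) configurations and weight by the priors:
  P(high score) = 0.065·0.75·0.82 + 0.91585·0.75·0.18 + 0.6073·0.25·0.82 + 0.964657·0.25·0.18
        = 0.039975 + 0.123640 + 0.124496 + 0.043410 = 0.331521
The terms with strong preparation present sum to 0.167906, so
  P(strong preparation | high score) = 0.167906 / 0.331521 ≈ 0.506

Now condition on the additional information:
By total probability over both values of strong preparation:
  P(high score | easy paper) = 0.91585*0.75 + 0.964657*0.25
        = 0.686888 + 0.241164 = 0.928052
The terms with strong preparation present sum to 0.241164, so
  P(strong preparation | high score, easy paper) = 0.241164 / 0.928052 ≈ 0.260
Conditioning on easy paper lowers the posterior on strong preparation: the classic explaining-away effect in a common-effect structure.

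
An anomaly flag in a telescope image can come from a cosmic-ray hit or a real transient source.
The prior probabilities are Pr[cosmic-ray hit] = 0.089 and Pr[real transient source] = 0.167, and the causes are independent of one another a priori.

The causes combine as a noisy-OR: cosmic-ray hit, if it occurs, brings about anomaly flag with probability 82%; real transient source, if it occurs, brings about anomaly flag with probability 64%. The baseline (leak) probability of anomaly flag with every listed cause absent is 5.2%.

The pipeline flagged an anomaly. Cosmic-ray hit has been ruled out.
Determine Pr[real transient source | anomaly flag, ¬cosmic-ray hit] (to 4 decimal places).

Pr[real transient source | anomaly flag, ¬cosmic-ray hit] ≈ 0.7175

Under noisy-OR, P(anomaly flag | causes) = 1 − (1−0.052)·∏(1−qᵢ) over the active causes.
By total probability over both values of real transient source:
  P(anomaly flag | ¬cosmic-ray hit) = 0.052·0.833 + 0.65872·0.167
        = 0.043316 + 0.110006 = 0.153322
The terms with real transient source present sum to 0.110006, so
  P(real transient source | anomaly flag, ¬cosmic-ray hit) = 0.110006 / 0.153322 ≈ 0.7175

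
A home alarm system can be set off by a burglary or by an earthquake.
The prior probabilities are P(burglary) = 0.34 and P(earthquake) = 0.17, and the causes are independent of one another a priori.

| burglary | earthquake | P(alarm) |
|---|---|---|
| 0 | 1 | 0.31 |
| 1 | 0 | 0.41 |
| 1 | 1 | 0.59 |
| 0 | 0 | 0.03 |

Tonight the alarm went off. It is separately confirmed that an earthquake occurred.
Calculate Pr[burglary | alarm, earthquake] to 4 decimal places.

Numerator (weight on configurations with burglary): 0.59×0.34 = 0.200600
The normalizing constant is 0.31×0.66 + 0.59×0.34 = 0.405200
Posterior = 0.200600 / 0.405200 ≈ 0.4951

Pr[burglary | alarm, earthquake] ≈ 0.4951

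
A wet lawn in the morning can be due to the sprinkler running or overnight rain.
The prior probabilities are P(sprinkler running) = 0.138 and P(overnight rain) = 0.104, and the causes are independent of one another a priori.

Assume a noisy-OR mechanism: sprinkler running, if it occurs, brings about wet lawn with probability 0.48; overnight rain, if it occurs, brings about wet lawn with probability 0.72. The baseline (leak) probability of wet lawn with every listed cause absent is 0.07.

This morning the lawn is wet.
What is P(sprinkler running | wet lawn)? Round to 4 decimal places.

P(sprinkler running | wet lawn) ≈ 0.3878

Under noisy-OR, P(wet lawn | causes) = 1 − (1−0.07)·∏(1−qᵢ) over the active causes.
Sum P(wet lawn|·) weighted by the priors over the 4 (sprinkler running, overnight rain) configurations:
  P(wet lawn) = 0.07×0.862×0.896 + 0.7396×0.862×0.104 + 0.5164×0.138×0.896 + 0.864592×0.138×0.104
        = 0.054065 + 0.066304 + 0.063852 + 0.012409 = 0.196630
Configurations with sprinkler running contribute 0.076261, so
  P(sprinkler running | wet lawn) = 0.076261 / 0.196630 ≈ 0.3878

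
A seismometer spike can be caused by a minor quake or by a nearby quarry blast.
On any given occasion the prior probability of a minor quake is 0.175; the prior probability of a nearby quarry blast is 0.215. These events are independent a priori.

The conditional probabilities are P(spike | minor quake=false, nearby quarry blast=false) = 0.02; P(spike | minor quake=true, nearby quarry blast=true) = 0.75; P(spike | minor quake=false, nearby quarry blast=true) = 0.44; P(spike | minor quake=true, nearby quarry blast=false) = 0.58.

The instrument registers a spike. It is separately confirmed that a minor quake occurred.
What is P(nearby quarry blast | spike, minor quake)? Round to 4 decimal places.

P(spike | minor quake) = 0.58×0.785 + 0.75×0.215 = 0.455300 + 0.161250 = 0.616550
Of this, 0.161250 comes from 0.75×0.215 (the nearby quarry blast=true cases).
Hence the posterior is 0.161250/0.616550 ≈ 0.2615.

P(nearby quarry blast | spike, minor quake) ≈ 0.2615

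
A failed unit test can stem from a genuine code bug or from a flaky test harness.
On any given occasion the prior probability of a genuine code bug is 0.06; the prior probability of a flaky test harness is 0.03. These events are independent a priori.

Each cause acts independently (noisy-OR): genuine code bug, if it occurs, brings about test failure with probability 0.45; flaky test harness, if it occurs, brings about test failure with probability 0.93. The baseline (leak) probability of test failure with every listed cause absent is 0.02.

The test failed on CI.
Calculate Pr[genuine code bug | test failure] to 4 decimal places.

Pr[genuine code bug | test failure] ≈ 0.3909

Under noisy-OR, P(test failure | causes) = 1 − (1−0.02)·∏(1−qᵢ) over the active causes.
Weight on genuine code bug=true, given the evidence: 0.026830 + 0.001732 = 0.028562
The normalizing constant is 0.02×0.94×0.97 + 0.9314×0.94×0.03 + 0.461×0.06×0.97 + 0.96227×0.06×0.03 = 0.073063
Posterior = 0.028562 / 0.073063 ≈ 0.3909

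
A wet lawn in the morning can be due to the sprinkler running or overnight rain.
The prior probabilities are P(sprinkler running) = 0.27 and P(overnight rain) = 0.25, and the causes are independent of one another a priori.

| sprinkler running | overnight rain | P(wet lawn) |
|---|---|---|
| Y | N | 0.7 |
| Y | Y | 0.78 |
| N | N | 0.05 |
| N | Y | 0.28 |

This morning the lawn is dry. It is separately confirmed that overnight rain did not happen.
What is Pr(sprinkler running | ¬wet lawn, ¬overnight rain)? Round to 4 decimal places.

Pr(sprinkler running | ¬wet lawn, ¬overnight rain) ≈ 0.1046

P(¬wet lawn | ¬overnight rain) = 0.95×0.73 + 0.3×0.27 = 0.693500 + 0.081000 = 0.774500
Of this, 0.081000 comes from 0.3×0.27 (the sprinkler running=true cases).
So P(sprinkler running | ¬wet lawn, ¬overnight rain) = 0.081000/0.774500 ≈ 0.1046.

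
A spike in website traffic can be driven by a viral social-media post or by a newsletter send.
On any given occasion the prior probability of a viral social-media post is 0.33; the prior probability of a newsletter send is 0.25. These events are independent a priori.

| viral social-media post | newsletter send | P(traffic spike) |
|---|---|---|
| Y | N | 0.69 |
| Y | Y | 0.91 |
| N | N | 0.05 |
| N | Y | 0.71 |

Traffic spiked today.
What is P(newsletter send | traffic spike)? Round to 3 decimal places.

P(newsletter send | traffic spike) ≈ 0.498

Sum P(traffic spike|·) weighted by the priors over the 4 (viral social-media post, newsletter send) configurations:
  P(traffic spike) = 0.05*0.67*0.75 + 0.71*0.67*0.25 + 0.69*0.33*0.75 + 0.91*0.33*0.25
        = 0.025125 + 0.118925 + 0.170775 + 0.075075 = 0.389900
Keeping only the newsletter send-present terms gives 0.194000, so
  P(newsletter send | traffic spike) = 0.194000 / 0.389900 ≈ 0.498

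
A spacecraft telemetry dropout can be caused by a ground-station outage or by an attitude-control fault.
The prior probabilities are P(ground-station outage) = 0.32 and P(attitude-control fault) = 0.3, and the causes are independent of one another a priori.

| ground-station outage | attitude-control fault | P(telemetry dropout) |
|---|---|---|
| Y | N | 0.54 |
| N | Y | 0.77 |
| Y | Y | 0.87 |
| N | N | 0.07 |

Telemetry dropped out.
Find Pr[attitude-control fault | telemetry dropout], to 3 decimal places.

Pr[attitude-control fault | telemetry dropout] ≈ 0.609

P(telemetry dropout) = 0.07·0.68·0.7 + 0.77·0.68·0.3 + 0.54·0.32·0.7 + 0.87·0.32·0.3 = 0.033320 + 0.157080 + 0.120960 + 0.083520 = 0.394880
The attitude-control fault-present share is 0.157080 + 0.083520 = 0.240600.
Hence the posterior is 0.240600/0.394880 ≈ 0.609.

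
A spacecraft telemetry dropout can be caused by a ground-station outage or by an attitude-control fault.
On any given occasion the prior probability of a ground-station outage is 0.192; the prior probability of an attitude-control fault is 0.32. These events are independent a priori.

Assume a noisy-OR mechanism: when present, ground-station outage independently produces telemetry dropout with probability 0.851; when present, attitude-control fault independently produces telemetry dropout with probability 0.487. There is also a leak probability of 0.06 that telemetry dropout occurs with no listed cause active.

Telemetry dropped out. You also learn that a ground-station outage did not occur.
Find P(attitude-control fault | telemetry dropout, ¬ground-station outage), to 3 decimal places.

Under noisy-OR, P(telemetry dropout | causes) = 1 − (1−0.06)·∏(1−qᵢ) over the active causes.
Enumerate both values of attitude-control fault and weight by the priors:
  P(telemetry dropout | ¬ground-station outage) = 0.06*0.68 + 0.51778*0.32
        = 0.040800 + 0.165690 = 0.206490
Configurations with attitude-control fault contribute 0.165690, so
  P(attitude-control fault | telemetry dropout, ¬ground-station outage) = 0.165690 / 0.206490 ≈ 0.802

P(attitude-control fault | telemetry dropout, ¬ground-station outage) ≈ 0.802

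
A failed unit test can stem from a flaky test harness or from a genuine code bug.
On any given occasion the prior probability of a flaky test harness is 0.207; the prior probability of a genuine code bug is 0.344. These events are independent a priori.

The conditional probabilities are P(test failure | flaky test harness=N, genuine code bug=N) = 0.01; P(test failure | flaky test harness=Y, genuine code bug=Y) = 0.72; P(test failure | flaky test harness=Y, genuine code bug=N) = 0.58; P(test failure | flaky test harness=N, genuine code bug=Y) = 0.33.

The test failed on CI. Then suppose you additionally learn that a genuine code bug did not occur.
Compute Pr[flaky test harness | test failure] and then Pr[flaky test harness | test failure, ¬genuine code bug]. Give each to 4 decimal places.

Pr[flaky test harness | test failure] ≈ 0.5773; Pr[flaky test harness | test failure, ¬genuine code bug] ≈ 0.9380

For the numerator, keep only flaky test harness=true terms: 0.078759 + 0.051270 = 0.130029
The normalizing constant is 0.01·0.793·0.656 + 0.33·0.793·0.344 + 0.58·0.207·0.656 + 0.72·0.207·0.344 = 0.225252
Posterior = 0.130029 / 0.225252 ≈ 0.5773

Now also conditioning on genuine code bug≠true:
By total probability over both values of flaky test harness:
  P(test failure | ¬genuine code bug) = 0.01*0.793 + 0.58*0.207
        = 0.007930 + 0.120060 = 0.127990
Configurations with flaky test harness contribute 0.120060, so
  P(flaky test harness | test failure, ¬genuine code bug) = 0.120060 / 0.127990 ≈ 0.9380
Ruling out genuine code bug raises the posterior on flaky test harness — the flip side of explaining away.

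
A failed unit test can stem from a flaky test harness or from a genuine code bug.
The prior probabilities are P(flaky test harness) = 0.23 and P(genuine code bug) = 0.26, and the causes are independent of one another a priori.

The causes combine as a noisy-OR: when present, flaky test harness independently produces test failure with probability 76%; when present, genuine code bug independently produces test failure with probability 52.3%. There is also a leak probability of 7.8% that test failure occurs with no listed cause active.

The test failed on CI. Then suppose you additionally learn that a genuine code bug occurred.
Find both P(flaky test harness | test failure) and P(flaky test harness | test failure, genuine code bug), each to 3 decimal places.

Under noisy-OR, P(test failure | causes) = 1 − (1−0.078)·∏(1−qᵢ) over the active causes.
P(test failure) = 0.078·0.77·0.74 + 0.560206·0.77·0.26 + 0.77872·0.23·0.74 + 0.894449·0.23·0.26 = 0.044444 + 0.112153 + 0.132538 + 0.053488 = 0.342623
The flaky test harness-present share is 0.132538 + 0.053488 = 0.186026.
So P(flaky test harness | test failure) = 0.186026/0.342623 ≈ 0.543.

Now also conditioning on genuine code bug=true:
P(test failure | genuine code bug) = 0.560206×0.77 + 0.894449×0.23 = 0.431359 + 0.205723 = 0.637082
Of this, 0.205723 comes from 0.894449×0.23 (the flaky test harness=true cases).
Hence the posterior is 0.205723/0.637082 ≈ 0.323.

P(flaky test harness | test failure) ≈ 0.543; P(flaky test harness | test failure, genuine code bug) ≈ 0.323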